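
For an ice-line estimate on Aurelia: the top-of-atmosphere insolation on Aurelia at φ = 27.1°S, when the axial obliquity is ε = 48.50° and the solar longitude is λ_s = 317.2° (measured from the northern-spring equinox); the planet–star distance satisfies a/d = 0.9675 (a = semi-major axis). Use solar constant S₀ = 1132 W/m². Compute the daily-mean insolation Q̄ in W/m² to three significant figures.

Q̄ ≈ 393 W/m²

Solar declination: sin δ = sin ε · sin λ_s = sin 48.50° × sin 317.2° = -0.50887, so δ = -30.589°.
cos H₀ = −tan(-27.1°) tan(-30.589°) = -0.3025, H₀ = 1.8781 rad.
Bracket: H₀ sin φ sin δ + cos φ cos δ sin H₀ = 1.8781×-0.45554×-0.50887 + 0.89021×0.86084×0.95315 = 0.435364 + 0.730426 = 1.165790.
Inverse-square distance factor (a/d)² = 0.9675² = 0.936056.
Q̄ = (S₀/π) × 0.936056 × [bracket] = (1132/π) × 0.936056 × 1.165790 = 393.2 W/m².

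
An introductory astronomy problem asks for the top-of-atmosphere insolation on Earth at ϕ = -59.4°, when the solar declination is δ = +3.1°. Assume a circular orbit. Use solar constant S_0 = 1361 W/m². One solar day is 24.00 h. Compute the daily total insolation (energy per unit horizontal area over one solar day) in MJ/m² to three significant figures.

16.4 MJ/m²

cos h₀ = −tan(-59.4°) tan(+3.100°) = 0.0916, h₀ = 1.4791 rad.
Bracket: h₀ sin ϕ sin δ + cos ϕ cos δ sin h₀ = 1.4791×-0.86074×0.05408 + 0.50904×0.99854×0.99580 = -0.068850 + 0.506162 = 0.437312.
Q̄ = (S_0/π) × [bracket] = (1361/π) × 0.437312 = 189.45 W/m².
Daily total = Q̄ × 24.00 h × 3600 s/h = 189.45 × 24.00 × 3600 / 10⁶ = 16.37 MJ/m².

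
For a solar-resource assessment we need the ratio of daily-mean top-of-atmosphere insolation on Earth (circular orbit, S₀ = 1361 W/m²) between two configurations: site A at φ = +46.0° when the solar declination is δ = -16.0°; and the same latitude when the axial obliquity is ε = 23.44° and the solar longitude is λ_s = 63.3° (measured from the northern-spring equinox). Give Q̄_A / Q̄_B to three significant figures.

Q̄_A / Q̄_B ≈ 0.350

— Configuration A (φ=+46.0°):
cos H₀ = −tan(+46.0°) tan(-16.000°) = 0.2969, H₀ = 1.2693 rad.
Bracket: H₀ sin φ sin δ + cos φ cos δ sin H₀ = 1.2693×0.71934×-0.27564 + 0.69466×0.96126×0.95490 = -0.251675 + 0.637633 = 0.385958.
Q̄ = (S₀/π) × [bracket] = (1361/π) × 0.385958 = 167.20 W/m².
— Configuration B (φ=+46.0°):
Solar declination: sin δ = sin ε · sin λ_s = sin 23.44° × sin 63.3° = 0.35537, so δ = +20.816°.
cos H₀ = −tan(+46.0°) tan(+20.816°) = -0.3937, H₀ = 1.9754 rad.
Bracket: H₀ sin φ sin δ + cos φ cos δ sin H₀ = 1.9754×0.71934×0.35537 + 0.69466×0.93472×0.91924 = 0.504975 + 0.596874 = 1.101849.
Q̄ = (S₀/π) × [bracket] = (1361/π) × 1.101849 = 477.34 W/m².
Ratio Q̄_A / Q̄_B = 167.20 / 477.34 = 0.3503.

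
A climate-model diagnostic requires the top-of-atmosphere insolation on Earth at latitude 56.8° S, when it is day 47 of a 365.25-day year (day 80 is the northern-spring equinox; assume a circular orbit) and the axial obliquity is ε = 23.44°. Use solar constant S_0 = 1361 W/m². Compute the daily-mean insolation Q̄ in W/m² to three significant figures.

Solar longitude: L_s = 360° × (47 − 80)/365.25 = -32.526°, i.e. -32.526° + 360° = 327.474°.
sin δ = sin 23.44° × sin 327.474° = -0.21388, so δ = -12.350°.
cos h₀ = −tan(-56.8°) tan(-12.350°) = -0.3346, h₀ = 1.9120 rad.
Bracket: h₀ sin ϕ sin δ + cos ϕ cos δ sin h₀ = 1.9120×-0.83676×-0.21388 + 0.54756×0.97686×0.94236 = 0.342183 + 0.504058 = 0.846241.
Q̄ = (S_0/π) × [bracket] = (1361/π) × 0.846241 = 366.6 W/m².

Q̄ ≈ 367 W/m²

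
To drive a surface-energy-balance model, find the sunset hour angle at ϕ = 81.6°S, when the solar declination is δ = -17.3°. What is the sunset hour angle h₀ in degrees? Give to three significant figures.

h₀ = 180°

Sunrise equation: cos h₀ = −tan ϕ · tan δ = -2.1092 ≤ −1, so the Sun never sets (polar day) and h₀ = π.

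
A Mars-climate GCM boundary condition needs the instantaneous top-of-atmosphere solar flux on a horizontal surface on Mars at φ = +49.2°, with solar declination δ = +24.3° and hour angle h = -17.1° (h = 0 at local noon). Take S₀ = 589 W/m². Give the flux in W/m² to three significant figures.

cos θ_z = sin φ sin δ + cos φ cos δ cos h = 0.311514 + 0.569203 = 0.880717.
Flux = S₀ · cos θ_z = 589 × 0.880717 = 518.7 W/m².

519 W/m²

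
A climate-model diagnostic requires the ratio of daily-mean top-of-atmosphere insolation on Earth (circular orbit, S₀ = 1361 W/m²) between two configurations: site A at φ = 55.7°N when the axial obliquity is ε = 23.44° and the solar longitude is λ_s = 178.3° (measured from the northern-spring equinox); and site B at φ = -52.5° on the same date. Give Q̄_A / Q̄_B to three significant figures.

Q̄_A / Q̄_B ≈ 0.974

— Configuration A (φ=+55.7°):
Solar declination: sin δ = sin ε · sin λ_s = sin 23.44° × sin 178.3° = 0.01180, so δ = +0.676°.
cos H₀ = −tan(+55.7°) tan(+0.676°) = -0.0173, H₀ = 1.5881 rad.
Bracket: H₀ sin φ sin δ + cos φ cos δ sin H₀ = 1.5881×0.82610×0.01180 + 0.56353×0.99993×0.99985 = 0.015481 + 0.563406 = 0.578887.
Q̄ = (S₀/π) × [bracket] = (1361/π) × 0.578887 = 250.79 W/m².
— Configuration B (φ=-52.5°):
cos H₀ = −tan(-52.5°) tan(+0.676°) = 0.0154, H₀ = 1.5554 rad.
Bracket: H₀ sin φ sin δ + cos φ cos δ sin H₀ = 1.5554×-0.79335×0.01180 + 0.60876×0.99993×0.99988 = -0.014561 + 0.608644 = 0.594083.
Q̄ = (S₀/π) × [bracket] = (1361/π) × 0.594083 = 257.37 W/m².
Ratio Q̄_A / Q̄_B = 250.79 / 257.37 = 0.9744.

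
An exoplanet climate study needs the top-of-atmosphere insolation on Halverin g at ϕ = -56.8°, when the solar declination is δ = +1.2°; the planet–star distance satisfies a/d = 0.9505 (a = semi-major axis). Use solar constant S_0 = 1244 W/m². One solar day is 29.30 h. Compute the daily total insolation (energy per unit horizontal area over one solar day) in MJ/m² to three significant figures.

cos h₀ = −tan(-56.8°) tan(+1.200°) = 0.0320, h₀ = 1.5388 rad.
Bracket: h₀ sin ϕ sin δ + cos ϕ cos δ sin h₀ = 1.5388×-0.83676×0.02094 + 0.54756×0.99978×0.99949 = -0.026962 + 0.547160 = 0.520198.
Inverse-square distance factor (a/d)² = 0.9505² = 0.903450.
Q̄ = (S_0/π) × 0.903450 × [bracket] = (1244/π) × 0.903450 × 0.520198 = 186.10 W/m².
Daily total = Q̄ × 29.30 h × 3600 s/h = 186.10 × 29.30 × 3600 / 10⁶ = 19.63 MJ/m².

19.6 MJ/m²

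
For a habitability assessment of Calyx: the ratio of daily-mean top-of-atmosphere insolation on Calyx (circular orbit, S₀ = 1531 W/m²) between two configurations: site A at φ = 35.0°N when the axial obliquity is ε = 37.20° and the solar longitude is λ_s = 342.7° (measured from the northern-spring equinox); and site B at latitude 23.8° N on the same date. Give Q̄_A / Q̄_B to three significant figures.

— Configuration A (φ=+35.0°):
Solar declination: sin δ = sin ε · sin λ_s = sin 37.20° × sin 342.7° = -0.17979, so δ = -10.358°.
cos H₀ = −tan(+35.0°) tan(-10.358°) = 0.1280, H₀ = 1.4425 rad.
Bracket: H₀ sin φ sin δ + cos φ cos δ sin H₀ = 1.4425×0.57358×-0.17979 + 0.81915×0.98370×0.99178 = -0.148756 + 0.799174 = 0.650418.
Q̄ = (S₀/π) × [bracket] = (1531/π) × 0.650418 = 316.97 W/m².
— Configuration B (φ=+23.8°):
cos H₀ = −tan(+23.8°) tan(-10.358°) = 0.0806, H₀ = 1.4901 rad.
Bracket: H₀ sin φ sin δ + cos φ cos δ sin H₀ = 1.4901×0.40355×-0.17979 + 0.91496×0.98370×0.99675 = -0.108113 + 0.897121 = 0.789008.
Q̄ = (S₀/π) × [bracket] = (1531/π) × 0.789008 = 384.51 W/m².
Ratio Q̄_A / Q̄_B = 316.97 / 384.51 = 0.8243.

Q̄_A / Q̄_B ≈ 0.824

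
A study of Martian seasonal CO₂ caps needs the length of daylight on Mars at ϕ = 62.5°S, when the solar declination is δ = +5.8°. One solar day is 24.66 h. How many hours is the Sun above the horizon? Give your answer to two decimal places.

cos h₀ = −tan ϕ · tan δ = −tan(-62.5°) × tan(+5.800°) = 0.1951, so h₀ = 1.3744 rad = 78.75°.
Daylight = 2h₀/(2π) × 24.66 h = (1.3744/π) × 24.66 = 10.79 h.

10.79 h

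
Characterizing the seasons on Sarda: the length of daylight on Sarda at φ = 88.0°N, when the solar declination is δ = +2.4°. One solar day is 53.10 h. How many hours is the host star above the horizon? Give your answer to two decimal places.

Sunrise equation: cos H₀ = −tan φ · tan δ = -1.2002 ≤ −1, so the host star never sets (polar day) and H₀ = π.
Daylight = 2H₀/(2π) × 53.10 h = (3.1416/π) × 53.10 = 53.10 h.

53.10 h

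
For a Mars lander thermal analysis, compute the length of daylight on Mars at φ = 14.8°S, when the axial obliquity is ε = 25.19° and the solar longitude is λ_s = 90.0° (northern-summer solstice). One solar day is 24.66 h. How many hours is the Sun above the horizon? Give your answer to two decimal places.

Solar declination: sin δ = sin ε · sin λ_s = sin 25.19° × sin 90.0° = 0.42562, so δ = +25.190°.
cos H₀ = −tan φ · tan δ = −tan(-14.8°) × tan(+25.190°) = 0.1243, so H₀ = 1.4462 rad = 82.86°.
Daylight = 2H₀/(2π) × 24.66 h = (1.4462/π) × 24.66 = 11.35 h.

11.35 h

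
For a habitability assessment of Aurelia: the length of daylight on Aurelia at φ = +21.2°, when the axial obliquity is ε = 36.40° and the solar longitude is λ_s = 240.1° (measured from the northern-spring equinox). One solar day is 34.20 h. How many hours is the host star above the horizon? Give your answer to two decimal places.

Solar declination: sin δ = sin ε · sin λ_s = sin 36.40° × sin 240.1° = -0.51443, so δ = -30.960°.
cos H₀ = −tan φ · tan δ = −tan(+21.2°) × tan(-30.960°) = 0.2327, so H₀ = 1.3360 rad = 76.54°.
Daylight = 2H₀/(2π) × 34.20 h = (1.3360/π) × 34.20 = 14.54 h.

14.54 h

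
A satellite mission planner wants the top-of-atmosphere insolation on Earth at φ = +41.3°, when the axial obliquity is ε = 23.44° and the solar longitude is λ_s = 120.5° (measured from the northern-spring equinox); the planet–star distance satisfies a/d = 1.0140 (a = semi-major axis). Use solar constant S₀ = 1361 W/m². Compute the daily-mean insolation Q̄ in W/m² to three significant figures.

Solar declination: sin δ = sin ε · sin λ_s = sin 23.44° × sin 120.5° = 0.34275, so δ = +20.044°.
cos H₀ = −tan(+41.3°) tan(+20.044°) = -0.3205, H₀ = 1.8971 rad.
Bracket: H₀ sin φ sin δ + cos φ cos δ sin H₀ = 1.8971×0.66000×0.34275 + 0.75126×0.93943×0.94724 = 0.429152 + 0.668520 = 1.097672.
Inverse-square distance factor (a/d)² = 1.0140² = 1.028196.
Q̄ = (S₀/π) × 1.028196 × [bracket] = (1361/π) × 1.028196 × 1.097672 = 488.9 W/m².

Q̄ ≈ 489 W/m²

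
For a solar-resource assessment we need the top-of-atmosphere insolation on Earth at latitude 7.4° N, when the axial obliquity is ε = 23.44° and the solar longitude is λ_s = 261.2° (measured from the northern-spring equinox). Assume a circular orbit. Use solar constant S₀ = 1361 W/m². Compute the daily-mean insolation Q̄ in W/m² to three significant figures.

Solar declination: sin δ = sin ε · sin λ_s = sin 23.44° × sin 261.2° = -0.39311, so δ = -23.148°.
cos H₀ = −tan(+7.4°) tan(-23.148°) = 0.0555, H₀ = 1.5152 rad.
Bracket: H₀ sin φ sin δ + cos φ cos δ sin H₀ = 1.5152×0.12880×-0.39311 + 0.99167×0.91949×0.99846 = -0.076718 + 0.910426 = 0.833708.
Q̄ = (S₀/π) × [bracket] = (1361/π) × 0.833708 = 361.2 W/m².

Q̄ ≈ 361 W/m²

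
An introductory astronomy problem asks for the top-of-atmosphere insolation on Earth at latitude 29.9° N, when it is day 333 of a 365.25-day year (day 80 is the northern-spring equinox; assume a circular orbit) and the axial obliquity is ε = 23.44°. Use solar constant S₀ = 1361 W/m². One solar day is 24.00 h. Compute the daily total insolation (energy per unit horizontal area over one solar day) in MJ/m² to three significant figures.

Solar longitude: λ_s = 360° × (333 − 80)/365.25 = 249.363°.
sin δ = sin 23.44° × sin 249.363° = -0.37226, so δ = -21.855°.
cos H₀ = −tan(+29.9°) tan(-21.855°) = 0.2306, H₀ = 1.3381 rad.
Bracket: H₀ sin φ sin δ + cos φ cos δ sin H₀ = 1.3381×0.49849×-0.37226 + 0.86690×0.92813×0.97304 = -0.248308 + 0.782904 = 0.534596.
Q̄ = (S₀/π) × [bracket] = (1361/π) × 0.534596 = 231.60 W/m².
Daily total = Q̄ × 24.00 h × 3600 s/h = 231.60 × 24.00 × 3600 / 10⁶ = 20.01 MJ/m².

20.0 MJ/m²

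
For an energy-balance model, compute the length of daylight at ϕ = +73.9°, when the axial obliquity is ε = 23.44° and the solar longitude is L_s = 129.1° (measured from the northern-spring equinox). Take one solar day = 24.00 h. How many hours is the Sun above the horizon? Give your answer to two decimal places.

Solar declination: sin δ = sin ε · sin L_s = sin 23.44° × sin 129.1° = 0.30870, so δ = +17.981°.
Sunrise equation: cos h₀ = −tan ϕ · tan δ = -1.1244 ≤ −1, so the Sun never sets (polar day) and h₀ = π.
Daylight = 2h₀/(2π) × 24.00 h = (3.1416/π) × 24.00 = 24.00 h.

24.00 h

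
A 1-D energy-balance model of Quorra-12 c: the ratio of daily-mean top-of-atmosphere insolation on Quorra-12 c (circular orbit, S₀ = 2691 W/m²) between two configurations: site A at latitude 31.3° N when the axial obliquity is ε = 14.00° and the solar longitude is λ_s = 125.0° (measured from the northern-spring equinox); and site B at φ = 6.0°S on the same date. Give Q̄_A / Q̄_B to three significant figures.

— Configuration A (φ=+31.3°):
Solar declination: sin δ = sin ε · sin λ_s = sin 14.00° × sin 125.0° = 0.19817, so δ = +11.430°.
cos H₀ = −tan(+31.3°) tan(+11.430°) = -0.1229, H₀ = 1.6940 rad.
Bracket: H₀ sin φ sin δ + cos φ cos δ sin H₀ = 1.6940×0.51952×0.19817 + 0.85446×0.98017×0.99242 = 0.174403 + 0.831168 = 1.005571.
Q̄ = (S₀/π) × [bracket] = (2691/π) × 1.005571 = 861.34 W/m².
— Configuration B (φ=-6.0°):
cos H₀ = −tan(-6.0°) tan(+11.430°) = 0.0213, H₀ = 1.5495 rad.
Bracket: H₀ sin φ sin δ + cos φ cos δ sin H₀ = 1.5495×-0.10453×0.19817 + 0.99452×0.98017×0.99977 = -0.032097 + 0.974574 = 0.942477.
Q̄ = (S₀/π) × [bracket] = (2691/π) × 0.942477 = 807.30 W/m².
Ratio Q̄_A / Q̄_B = 861.34 / 807.30 = 1.067.

Q̄_A / Q̄_B ≈ 1.07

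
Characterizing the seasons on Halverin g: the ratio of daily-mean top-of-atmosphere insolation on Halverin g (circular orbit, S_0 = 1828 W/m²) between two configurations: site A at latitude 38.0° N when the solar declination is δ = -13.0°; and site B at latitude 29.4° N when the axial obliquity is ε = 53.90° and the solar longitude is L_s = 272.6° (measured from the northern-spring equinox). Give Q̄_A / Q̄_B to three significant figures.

— Configuration A (ϕ=+38.0°):
cos h₀ = −tan(+38.0°) tan(-13.000°) = 0.1804, h₀ = 1.3894 rad.
Bracket: h₀ sin ϕ sin δ + cos ϕ cos δ sin h₀ = 1.3894×0.61566×-0.22495 + 0.78801×0.97437×0.98360 = -0.192422 + 0.755221 = 0.562799.
Q̄ = (S_0/π) × [bracket] = (1828/π) × 0.562799 = 327.48 W/m².
— Configuration B (ϕ=+29.4°):
Solar declination: sin δ = sin ε · sin L_s = sin 53.90° × sin 272.6° = -0.80716, so δ = -53.819°.
cos h₀ = −tan(+29.4°) tan(-53.819°) = 0.7704, h₀ = 0.6913 rad.
Bracket: h₀ sin ϕ sin δ + cos ϕ cos δ sin h₀ = 0.6913×0.49090×-0.80716 + 0.87121×0.59034×0.63753 = -0.273917 + 0.327888 = 0.053971.
Q̄ = (S_0/π) × [bracket] = (1828/π) × 0.053971 = 31.404 W/m².
Ratio Q̄_A / Q̄_B = 327.48 / 31.404 = 10.43.

Q̄_A / Q̄_B ≈ 10.4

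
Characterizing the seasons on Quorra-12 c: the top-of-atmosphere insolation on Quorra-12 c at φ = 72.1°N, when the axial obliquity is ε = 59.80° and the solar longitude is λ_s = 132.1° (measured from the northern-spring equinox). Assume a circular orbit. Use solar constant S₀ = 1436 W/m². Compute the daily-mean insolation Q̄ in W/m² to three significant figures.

Solar declination: sin δ = sin ε · sin λ_s = sin 59.80° × sin 132.1° = 0.64127, so δ = +39.887°.
cos H₀ = −tan(+72.1°) tan(+39.887°) = -2.5875 ≤ −1 ⇒ polar day, H₀ = π.
Bracket: H₀ sin φ sin δ + cos φ cos δ sin H₀ = 3.1416×0.95159×0.64127 + 0.30736×0.76731×0.00000 = 1.917086 + 0.000000 = 1.917086.
Q̄ = (S₀/π) × [bracket] = (1436/π) × 1.917086 = 876.3 W/m².

Q̄ ≈ 876 W/m²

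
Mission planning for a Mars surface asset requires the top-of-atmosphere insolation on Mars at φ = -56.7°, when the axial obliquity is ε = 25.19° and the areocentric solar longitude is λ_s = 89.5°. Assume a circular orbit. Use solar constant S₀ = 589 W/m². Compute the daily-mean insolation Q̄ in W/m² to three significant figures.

Q̄ ≈ 13.5 W/m²

sin δ = sin 25.19° × sin 89.5° = 0.42561, so δ = +25.189°.
cos H₀ = −tan(-56.7°) tan(+25.189°) = 0.7160, H₀ = 0.7727 rad.
Bracket: H₀ sin φ sin δ + cos φ cos δ sin H₀ = 0.7727×-0.83581×0.42561 + 0.54902×0.90491×0.69809 = -0.274872 + 0.346821 = 0.071949.
Q̄ = (S₀/π) × [bracket] = (589/π) × 0.071949 = 13.49 W/m².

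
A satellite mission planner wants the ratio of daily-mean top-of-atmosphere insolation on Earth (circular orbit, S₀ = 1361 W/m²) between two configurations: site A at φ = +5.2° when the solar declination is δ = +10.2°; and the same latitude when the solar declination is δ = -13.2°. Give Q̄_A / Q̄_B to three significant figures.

— Configuration A (φ=+5.2°):
cos H₀ = −tan(+5.2°) tan(+10.200°) = -0.0164, H₀ = 1.5872 rad.
Bracket: H₀ sin φ sin δ + cos φ cos δ sin H₀ = 1.5872×0.09063×0.17708 + 0.99588×0.98420×0.99987 = 0.025473 + 0.980018 = 1.005491.
Q̄ = (S₀/π) × [bracket] = (1361/π) × 1.005491 = 435.60 W/m².
— Configuration B (φ=+5.2°):
cos H₀ = −tan(+5.2°) tan(-13.200°) = 0.0213, H₀ = 1.5494 rad.
Bracket: H₀ sin φ sin δ + cos φ cos δ sin H₀ = 1.5494×0.09063×-0.22835 + 0.99588×0.97358×0.99977 = -0.032065 + 0.969346 = 0.937281.
Q̄ = (S₀/π) × [bracket] = (1361/π) × 0.937281 = 406.05 W/m².
Ratio Q̄_A / Q̄_B = 435.60 / 406.05 = 1.073.

Q̄_A / Q̄_B ≈ 1.07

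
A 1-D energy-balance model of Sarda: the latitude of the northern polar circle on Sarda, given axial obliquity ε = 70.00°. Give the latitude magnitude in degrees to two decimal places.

The polar circle is the lowest latitude that experiences at least one full rotation of continuous daylight at the northern-summer solstice; it lies at |ϕ| = 90° − ε = 90° − 70.00° = 20.00°.

20.00°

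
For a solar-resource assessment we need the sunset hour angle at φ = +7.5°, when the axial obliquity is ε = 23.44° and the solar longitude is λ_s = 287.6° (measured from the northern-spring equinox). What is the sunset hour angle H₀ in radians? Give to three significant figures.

H₀ = 1.52 rad

Solar declination: sin δ = sin ε · sin λ_s = sin 23.44° × sin 287.6° = -0.37917, so δ = -22.282°.
cos H₀ = −tan φ · tan δ = −tan(+7.5°) × tan(-22.282°) = 0.0539, so H₀ = 1.5168 rad = 86.91°.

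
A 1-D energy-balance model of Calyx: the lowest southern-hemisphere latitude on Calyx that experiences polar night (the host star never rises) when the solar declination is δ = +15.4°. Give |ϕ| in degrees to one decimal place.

|ϕ| = 74.6°

Polar night requires cos h₀ = −tan ϕ tan δ ≥ 1, i.e. tan ϕ tan δ ≤ −1.
The boundary is |tan ϕ| · |tan δ| = 1, so |ϕ| = 90° − |δ| = 90° − 15.4° = 74.6° in the southern hemisphere.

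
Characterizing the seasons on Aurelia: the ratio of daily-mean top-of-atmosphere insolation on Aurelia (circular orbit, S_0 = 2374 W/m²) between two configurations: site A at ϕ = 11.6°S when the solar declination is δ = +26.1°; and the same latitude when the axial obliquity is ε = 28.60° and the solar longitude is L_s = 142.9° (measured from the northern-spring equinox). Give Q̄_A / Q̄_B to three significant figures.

Q̄_A / Q̄_B ≈ 0.878

— Configuration A (ϕ=-11.6°):
cos h₀ = −tan(-11.6°) tan(+26.100°) = 0.1006, h₀ = 1.4701 rad.
Bracket: h₀ sin ϕ sin δ + cos ϕ cos δ sin h₀ = 1.4701×-0.20108×0.43994 + 0.97958×0.89803×0.99493 = -0.130050 + 0.875232 = 0.745182.
Q̄ = (S_0/π) × [bracket] = (2374/π) × 0.745182 = 563.11 W/m².
— Configuration B (ϕ=-11.6°):
Solar declination: sin δ = sin ε · sin L_s = sin 28.60° × sin 142.9° = 0.28875, so δ = +16.783°.
cos h₀ = −tan(-11.6°) tan(+16.783°) = 0.0619, h₀ = 1.5088 rad.
Bracket: h₀ sin ϕ sin δ + cos ϕ cos δ sin h₀ = 1.5088×-0.20108×0.28875 + 0.97958×0.95740×0.99808 = -0.087604 + 0.936049 = 0.848445.
Q̄ = (S_0/π) × [bracket] = (2374/π) × 0.848445 = 641.14 W/m².
Ratio Q̄_A / Q̄_B = 563.11 / 641.14 = 0.8783.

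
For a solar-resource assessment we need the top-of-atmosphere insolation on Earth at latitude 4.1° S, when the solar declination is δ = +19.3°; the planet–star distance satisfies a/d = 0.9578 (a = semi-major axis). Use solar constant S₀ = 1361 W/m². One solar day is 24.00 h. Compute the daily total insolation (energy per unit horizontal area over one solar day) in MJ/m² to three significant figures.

cos H₀ = −tan(-4.1°) tan(+19.300°) = 0.0251, H₀ = 1.5457 rad.
Bracket: H₀ sin φ sin δ + cos φ cos δ sin H₀ = 1.5457×-0.07150×0.33051 + 0.99744×0.94380×0.99968 = -0.036527 + 0.941083 = 0.904556.
Inverse-square distance factor (a/d)² = 0.9578² = 0.917381.
Q̄ = (S₀/π) × 0.917381 × [bracket] = (1361/π) × 0.917381 × 0.904556 = 359.50 W/m².
Daily total = Q̄ × 24.00 h × 3600 s/h = 359.50 × 24.00 × 3600 / 10⁶ = 31.06 MJ/m².

31.1 MJ/m²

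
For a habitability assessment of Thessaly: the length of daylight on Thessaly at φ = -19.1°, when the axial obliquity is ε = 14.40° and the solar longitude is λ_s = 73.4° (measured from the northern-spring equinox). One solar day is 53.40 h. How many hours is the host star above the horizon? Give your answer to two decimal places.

25.25 h

Solar declination: sin δ = sin ε · sin λ_s = sin 14.40° × sin 73.4° = 0.23833, so δ = +13.788°.
cos H₀ = −tan φ · tan δ = −tan(-19.1°) × tan(+13.788°) = 0.0850, so H₀ = 1.4857 rad = 85.13°.
Daylight = 2H₀/(2π) × 53.40 h = (1.4857/π) × 53.40 = 25.25 h.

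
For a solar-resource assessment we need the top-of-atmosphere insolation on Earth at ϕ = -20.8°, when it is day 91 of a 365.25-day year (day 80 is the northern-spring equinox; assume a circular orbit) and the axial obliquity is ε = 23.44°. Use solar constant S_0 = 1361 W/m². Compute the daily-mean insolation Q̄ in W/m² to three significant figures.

Q̄ ≈ 386 W/m²

Solar longitude: L_s = 360° × (91 − 80)/365.25 = 10.842°.
sin δ = sin 23.44° × sin 10.842° = 0.07482, so δ = +4.291°.
cos h₀ = −tan(-20.8°) tan(+4.291°) = 0.0285, h₀ = 1.5423 rad.
Bracket: h₀ sin ϕ sin δ + cos ϕ cos δ sin h₀ = 1.5423×-0.35511×0.07482 + 0.93483×0.99720×0.99959 = -0.040978 + 0.931830 = 0.890852.
Q̄ = (S_0/π) × [bracket] = (1361/π) × 0.890852 = 385.9 W/m².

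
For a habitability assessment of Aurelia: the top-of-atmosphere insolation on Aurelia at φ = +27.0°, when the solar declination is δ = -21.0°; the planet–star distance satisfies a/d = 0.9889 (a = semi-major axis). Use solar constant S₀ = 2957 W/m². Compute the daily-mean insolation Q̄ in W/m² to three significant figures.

Q̄ ≈ 545 W/m²

cos H₀ = −tan(+27.0°) tan(-21.000°) = 0.1956, H₀ = 1.3739 rad.
Bracket: H₀ sin φ sin δ + cos φ cos δ sin H₀ = 1.3739×0.45399×-0.35837 + 0.89101×0.93358×0.98069 = -0.223529 + 0.815766 = 0.592237.
Inverse-square distance factor (a/d)² = 0.9889² = 0.977923.
Q̄ = (S₀/π) × 0.977923 × [bracket] = (2957/π) × 0.977923 × 0.592237 = 545.1 W/m².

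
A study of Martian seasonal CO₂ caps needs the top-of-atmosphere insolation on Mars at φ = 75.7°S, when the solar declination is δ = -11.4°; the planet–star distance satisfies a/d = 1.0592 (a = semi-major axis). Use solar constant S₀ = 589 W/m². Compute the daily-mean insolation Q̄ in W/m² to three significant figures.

Q̄ ≈ 131 W/m²

cos H₀ = −tan(-75.7°) tan(-11.400°) = -0.7910, H₀ = 2.4833 rad.
Bracket: H₀ sin φ sin δ + cos φ cos δ sin H₀ = 2.4833×-0.96902×-0.19766 + 0.24700×0.98027×0.61176 = 0.475643 + 0.148123 = 0.623766.
Inverse-square distance factor (a/d)² = 1.0592² = 1.121905.
Q̄ = (S₀/π) × 1.121905 × [bracket] = (589/π) × 1.121905 × 0.623766 = 131.2 W/m².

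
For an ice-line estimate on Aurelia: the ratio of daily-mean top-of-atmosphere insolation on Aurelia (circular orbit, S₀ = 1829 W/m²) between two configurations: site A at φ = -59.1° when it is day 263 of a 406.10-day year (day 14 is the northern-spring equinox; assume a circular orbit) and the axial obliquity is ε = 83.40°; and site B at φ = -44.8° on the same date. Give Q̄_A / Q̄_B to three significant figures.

Q̄_A / Q̄_B ≈ 1.19

— Configuration A (φ=-59.1°):
Solar longitude: λ_s = 360° × (263 − 14)/406.10 = 220.734°.
sin δ = sin 83.40° × sin 220.734° = -0.64822, so δ = -40.408°.
cos H₀ = −tan(-59.1°) tan(-40.408°) = -1.4224 ≤ −1 ⇒ polar day, H₀ = π.
Bracket: H₀ sin φ sin δ + cos φ cos δ sin H₀ = 3.1416×-0.85806×-0.64822 + 0.51354×0.76145×0.00000 = 1.747395 + 0.000000 = 1.747395.
Q̄ = (S₀/π) × [bracket] = (1829/π) × 1.747395 = 1017.3 W/m².
— Configuration B (φ=-44.8°):
cos H₀ = −tan(-44.8°) tan(-40.408°) = -0.8454, H₀ = 2.5781 rad.
Bracket: H₀ sin φ sin δ + cos φ cos δ sin H₀ = 2.5781×-0.70463×-0.64822 + 0.70957×0.76145×0.53418 = 1.177561 + 0.288619 = 1.466180.
Q̄ = (S₀/π) × [bracket] = (1829/π) × 1.466180 = 853.59 W/m².
Ratio Q̄_A / Q̄_B = 1017.3 / 853.59 = 1.192.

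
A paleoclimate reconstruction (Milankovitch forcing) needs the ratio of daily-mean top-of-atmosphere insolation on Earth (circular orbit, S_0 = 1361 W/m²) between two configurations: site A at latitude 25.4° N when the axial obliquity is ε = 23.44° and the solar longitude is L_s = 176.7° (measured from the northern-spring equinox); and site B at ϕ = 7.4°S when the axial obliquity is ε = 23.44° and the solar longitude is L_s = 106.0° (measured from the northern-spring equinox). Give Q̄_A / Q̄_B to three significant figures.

Q̄_A / Q̄_B ≈ 1.09

— Configuration A (ϕ=+25.4°):
Solar declination: sin δ = sin ε · sin L_s = sin 23.44° × sin 176.7° = 0.02290, so δ = +1.312°.
cos h₀ = −tan(+25.4°) tan(+1.312°) = -0.0109, h₀ = 1.5817 rad.
Bracket: h₀ sin ϕ sin δ + cos ϕ cos δ sin h₀ = 1.5817×0.42894×0.02290 + 0.90334×0.99974×0.99994 = 0.015537 + 0.903051 = 0.918588.
Q̄ = (S_0/π) × [bracket] = (1361/π) × 0.918588 = 397.95 W/m².
— Configuration B (ϕ=-7.4°):
Solar declination: sin δ = sin ε · sin L_s = sin 23.44° × sin 106.0° = 0.38238, so δ = +22.481°.
cos h₀ = −tan(-7.4°) tan(+22.481°) = 0.0537, h₀ = 1.5170 rad.
Bracket: h₀ sin ϕ sin δ + cos ϕ cos δ sin h₀ = 1.5170×-0.12880×0.38238 + 0.99167×0.92401×0.99855 = -0.074713 + 0.914984 = 0.840271.
Q̄ = (S_0/π) × [bracket] = (1361/π) × 0.840271 = 364.02 W/m².
Ratio Q̄_A / Q̄_B = 397.95 / 364.02 = 1.093.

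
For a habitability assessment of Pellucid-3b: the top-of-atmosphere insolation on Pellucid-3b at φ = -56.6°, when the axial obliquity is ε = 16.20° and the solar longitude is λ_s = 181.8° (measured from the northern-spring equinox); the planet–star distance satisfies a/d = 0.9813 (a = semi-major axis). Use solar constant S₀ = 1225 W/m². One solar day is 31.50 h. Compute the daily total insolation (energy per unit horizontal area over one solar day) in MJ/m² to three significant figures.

23.9 MJ/m²

Solar declination: sin δ = sin ε · sin λ_s = sin 16.20° × sin 181.8° = -0.00876, so δ = -0.502°.
cos H₀ = −tan(-56.6°) tan(-0.502°) = -0.0133, H₀ = 1.5841 rad.
Bracket: H₀ sin φ sin δ + cos φ cos δ sin H₀ = 1.5841×-0.83485×-0.00876 + 0.55048×0.99996×0.99991 = 0.011585 + 0.550408 = 0.561993.
Inverse-square distance factor (a/d)² = 0.9813² = 0.962950.
Q̄ = (S₀/π) × 0.962950 × [bracket] = (1225/π) × 0.962950 × 0.561993 = 211.02 W/m².
Daily total = Q̄ × 31.50 h × 3600 s/h = 211.02 × 31.50 × 3600 / 10⁶ = 23.93 MJ/m².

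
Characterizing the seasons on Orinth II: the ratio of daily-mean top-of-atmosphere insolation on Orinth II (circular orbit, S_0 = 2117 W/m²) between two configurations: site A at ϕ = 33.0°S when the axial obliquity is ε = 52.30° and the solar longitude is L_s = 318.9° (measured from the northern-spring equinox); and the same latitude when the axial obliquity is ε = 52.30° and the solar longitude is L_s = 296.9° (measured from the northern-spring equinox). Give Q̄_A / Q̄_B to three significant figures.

— Configuration A (ϕ=-33.0°):
Solar declination: sin δ = sin ε · sin L_s = sin 52.30° × sin 318.9° = -0.52013, so δ = -31.341°.
cos h₀ = −tan(-33.0°) tan(-31.341°) = -0.3955, h₀ = 1.9774 rad.
Bracket: h₀ sin ϕ sin δ + cos ϕ cos δ sin h₀ = 1.9774×-0.54464×-0.52013 + 0.83867×0.85409×0.91847 = 0.560165 + 0.657900 = 1.218065.
Q̄ = (S_0/π) × [bracket] = (2117/π) × 1.218065 = 820.81 W/m².
— Configuration B (ϕ=-33.0°):
Solar declination: sin δ = sin ε · sin L_s = sin 52.30° × sin 296.9° = -0.70561, so δ = -44.879°.
cos h₀ = −tan(-33.0°) tan(-44.879°) = -0.6467, h₀ = 2.2740 rad.
Bracket: h₀ sin ϕ sin δ + cos ϕ cos δ sin h₀ = 2.2740×-0.54464×-0.70561 + 0.83867×0.70860×0.76277 = 0.873906 + 0.453300 = 1.327206.
Q̄ = (S_0/π) × [bracket] = (2117/π) × 1.327206 = 894.35 W/m².
Ratio Q̄_A / Q̄_B = 820.81 / 894.35 = 0.9178.

Q̄_A / Q̄_B ≈ 0.918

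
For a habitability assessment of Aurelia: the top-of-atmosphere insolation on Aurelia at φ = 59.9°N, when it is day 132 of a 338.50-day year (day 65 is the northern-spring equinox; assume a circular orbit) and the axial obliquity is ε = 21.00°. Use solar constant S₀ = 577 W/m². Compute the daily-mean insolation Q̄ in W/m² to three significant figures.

Solar longitude: λ_s = 360° × (132 − 65)/338.50 = 71.256°.
sin δ = sin 21.00° × sin 71.256° = 0.33936, so δ = +19.838°.
cos H₀ = −tan(+59.9°) tan(+19.838°) = -0.6224, H₀ = 2.2426 rad.
Bracket: H₀ sin φ sin δ + cos φ cos δ sin H₀ = 2.2426×0.86515×0.33936 + 0.50151×0.94066×0.78273 = 0.658421 + 0.369253 = 1.027674.
Q̄ = (S₀/π) × [bracket] = (577/π) × 1.027674 = 188.7 W/m².

Q̄ ≈ 189 W/m²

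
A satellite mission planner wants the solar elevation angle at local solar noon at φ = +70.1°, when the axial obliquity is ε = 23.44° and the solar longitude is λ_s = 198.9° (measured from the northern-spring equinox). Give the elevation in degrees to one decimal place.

Solar declination: sin δ = sin ε · sin λ_s = sin 23.44° × sin 198.9° = -0.12885, so δ = -7.403°.
At local noon the hour angle is zero, so the zenith angle equals |φ − δ| = |+70.1° − (-7.403°)| = 77.503°.
Elevation = 90° − 77.503° = 12.5°.

12.5°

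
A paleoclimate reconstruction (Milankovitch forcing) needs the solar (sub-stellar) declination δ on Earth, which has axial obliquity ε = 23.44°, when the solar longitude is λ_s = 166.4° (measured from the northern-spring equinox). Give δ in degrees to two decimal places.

sin δ = sin ε · sin λ_s = sin 23.44° × sin 166.4° = 0.093537.
δ = arcsin(0.093537) = +5.37°.

δ = +5.37°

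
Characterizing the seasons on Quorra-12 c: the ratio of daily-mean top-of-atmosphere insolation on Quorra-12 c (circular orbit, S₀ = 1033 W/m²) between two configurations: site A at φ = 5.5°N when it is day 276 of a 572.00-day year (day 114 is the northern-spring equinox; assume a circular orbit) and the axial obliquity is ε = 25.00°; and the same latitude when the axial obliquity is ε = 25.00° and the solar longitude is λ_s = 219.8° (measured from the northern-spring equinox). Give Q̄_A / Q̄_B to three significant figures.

Q̄_A / Q̄_B ≈ 1.06

— Configuration A (φ=+5.5°):
Solar longitude: λ_s = 360° × (276 − 114)/572.00 = 101.958°.
sin δ = sin 25.00° × sin 101.958° = 0.41345, so δ = +24.422°.
cos H₀ = −tan(+5.5°) tan(+24.422°) = -0.0437, H₀ = 1.6145 rad.
Bracket: H₀ sin φ sin δ + cos φ cos δ sin H₀ = 1.6145×0.09585×0.41345 + 0.99540×0.91053×0.99904 = 0.063981 + 0.905471 = 0.969452.
Q̄ = (S₀/π) × [bracket] = (1033/π) × 0.969452 = 318.77 W/m².
— Configuration B (φ=+5.5°):
Solar declination: sin δ = sin ε · sin λ_s = sin 25.00° × sin 219.8° = -0.27052, so δ = -15.695°.
cos H₀ = −tan(+5.5°) tan(-15.695°) = 0.0271, H₀ = 1.5437 rad.
Bracket: H₀ sin φ sin δ + cos φ cos δ sin H₀ = 1.5437×0.09585×-0.27052 + 0.99540×0.96271×0.99963 = -0.040027 + 0.957927 = 0.917900.
Q̄ = (S₀/π) × [bracket] = (1033/π) × 0.917900 = 301.82 W/m².
Ratio Q̄_A / Q̄_B = 318.77 / 301.82 = 1.056.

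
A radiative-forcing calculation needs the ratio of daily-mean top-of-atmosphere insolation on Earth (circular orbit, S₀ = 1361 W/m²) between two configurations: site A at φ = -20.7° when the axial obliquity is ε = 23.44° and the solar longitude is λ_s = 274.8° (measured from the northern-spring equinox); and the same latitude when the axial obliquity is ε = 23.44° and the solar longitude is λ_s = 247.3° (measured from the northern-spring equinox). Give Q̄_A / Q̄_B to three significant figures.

— Configuration A (φ=-20.7°):
Solar declination: sin δ = sin ε · sin λ_s = sin 23.44° × sin 274.8° = -0.39639, so δ = -23.353°.
cos H₀ = −tan(-20.7°) tan(-23.353°) = -0.1631, H₀ = 1.7347 rad.
Bracket: H₀ sin φ sin δ + cos φ cos δ sin H₀ = 1.7347×-0.35347×-0.39639 + 0.93544×0.91808×0.98660 = 0.243052 + 0.847301 = 1.090353.
Q̄ = (S₀/π) × [bracket] = (1361/π) × 1.090353 = 472.36 W/m².
— Configuration B (φ=-20.7°):
Solar declination: sin δ = sin ε · sin λ_s = sin 23.44° × sin 247.3° = -0.36698, so δ = -21.529°.
cos H₀ = −tan(-20.7°) tan(-21.529°) = -0.1491, H₀ = 1.7204 rad.
Bracket: H₀ sin φ sin δ + cos φ cos δ sin H₀ = 1.7204×-0.35347×-0.36698 + 0.93544×0.93023×0.98883 = 0.223164 + 0.860455 = 1.083619.
Q̄ = (S₀/π) × [bracket] = (1361/π) × 1.083619 = 469.45 W/m².
Ratio Q̄_A / Q̄_B = 472.36 / 469.45 = 1.006.

Q̄_A / Q̄_B ≈ 1.01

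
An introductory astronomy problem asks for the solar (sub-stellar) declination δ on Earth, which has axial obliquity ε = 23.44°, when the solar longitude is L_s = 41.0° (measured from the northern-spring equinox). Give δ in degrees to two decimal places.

sin δ = sin ε · sin L_s = sin 23.44° × sin 41.0° = 0.260973.
δ = arcsin(0.260973) = +15.13°.

δ = +15.13°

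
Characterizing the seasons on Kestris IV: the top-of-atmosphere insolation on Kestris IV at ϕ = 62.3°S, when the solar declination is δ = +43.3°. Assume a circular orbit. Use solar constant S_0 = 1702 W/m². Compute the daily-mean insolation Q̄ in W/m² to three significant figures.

Q̄ ≈ 0.00 W/m²

cos h₀ = −tan(-62.3°) tan(+43.300°) = 1.7949 ≥ 1 ⇒ polar night, h₀ = 0 and Q̄ = 0.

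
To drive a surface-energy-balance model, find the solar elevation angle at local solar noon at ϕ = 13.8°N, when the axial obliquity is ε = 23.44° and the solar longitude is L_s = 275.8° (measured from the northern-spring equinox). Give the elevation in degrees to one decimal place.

52.9°

Solar declination: sin δ = sin ε · sin L_s = sin 23.44° × sin 275.8° = -0.39575, so δ = -23.313°.
At local noon the hour angle is zero, so the zenith angle equals |ϕ − δ| = |+13.8° − (-23.313°)| = 37.113°.
Elevation = 90° − 37.113° = 52.9°.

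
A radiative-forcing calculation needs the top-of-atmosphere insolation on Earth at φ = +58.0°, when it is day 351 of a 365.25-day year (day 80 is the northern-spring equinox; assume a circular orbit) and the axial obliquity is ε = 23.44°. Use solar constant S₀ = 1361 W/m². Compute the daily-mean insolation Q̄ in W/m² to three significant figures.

Solar longitude: λ_s = 360° × (351 − 80)/365.25 = 267.105°.
sin δ = sin 23.44° × sin 267.105° = -0.39728, so δ = -23.408°.
cos H₀ = −tan(+58.0°) tan(-23.408°) = 0.6928, H₀ = 0.8054 rad.
Bracket: H₀ sin φ sin δ + cos φ cos δ sin H₀ = 0.8054×0.84805×-0.39728 + 0.52992×0.91770×0.72113 = -0.271350 + 0.350691 = 0.079341.
Q̄ = (S₀/π) × [bracket] = (1361/π) × 0.079341 = 34.37 W/m².

Q̄ ≈ 34.4 W/m²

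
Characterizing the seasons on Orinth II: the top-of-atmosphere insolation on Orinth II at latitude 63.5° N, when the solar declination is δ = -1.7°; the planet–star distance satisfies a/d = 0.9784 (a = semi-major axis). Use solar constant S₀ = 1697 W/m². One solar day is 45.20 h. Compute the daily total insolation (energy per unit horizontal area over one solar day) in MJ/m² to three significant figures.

34.1 MJ/m²

cos H₀ = −tan(+63.5°) tan(-1.700°) = 0.0595, H₀ = 1.5112 rad.
Bracket: H₀ sin φ sin δ + cos φ cos δ sin H₀ = 1.5112×0.89493×-0.02967 + 0.44620×0.99956×0.99823 = -0.040126 + 0.445214 = 0.405088.
Inverse-square distance factor (a/d)² = 0.9784² = 0.957267.
Q̄ = (S₀/π) × 0.957267 × [bracket] = (1697/π) × 0.957267 × 0.405088 = 209.47 W/m².
Daily total = Q̄ × 45.20 h × 3600 s/h = 209.47 × 45.20 × 3600 / 10⁶ = 34.08 MJ/m².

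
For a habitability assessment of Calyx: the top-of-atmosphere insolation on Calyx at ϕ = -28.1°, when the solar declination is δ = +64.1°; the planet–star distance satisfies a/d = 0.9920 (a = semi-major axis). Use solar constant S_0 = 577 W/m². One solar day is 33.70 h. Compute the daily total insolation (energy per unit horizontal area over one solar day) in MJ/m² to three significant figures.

cos h₀ = −tan(-28.1°) tan(+64.100°) = 1.0996 ≥ 1 ⇒ polar night, h₀ = 0 and Q̄ = 0.
Inverse-square distance factor (a/d)² = 0.9920² = 0.984064.
Daily total = Q̄ × 33.70 h × 3600 s/h = 0.00 MJ/m².

0.00 MJ/m²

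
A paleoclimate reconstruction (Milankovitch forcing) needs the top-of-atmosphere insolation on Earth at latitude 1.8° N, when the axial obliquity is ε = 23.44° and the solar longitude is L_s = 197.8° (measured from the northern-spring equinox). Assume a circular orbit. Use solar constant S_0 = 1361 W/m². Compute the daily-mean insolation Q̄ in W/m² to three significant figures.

Q̄ ≈ 427 W/m²

Solar declination: sin δ = sin ε · sin L_s = sin 23.44° × sin 197.8° = -0.12160, so δ = -6.985°.
cos h₀ = −tan(+1.8°) tan(-6.985°) = 0.0039, h₀ = 1.5669 rad.
Bracket: h₀ sin ϕ sin δ + cos ϕ cos δ sin h₀ = 1.5669×0.03141×-0.12160 + 0.99951×0.99258×0.99999 = -0.005985 + 0.992084 = 0.986099.
Q̄ = (S_0/π) × [bracket] = (1361/π) × 0.986099 = 427.2 W/m².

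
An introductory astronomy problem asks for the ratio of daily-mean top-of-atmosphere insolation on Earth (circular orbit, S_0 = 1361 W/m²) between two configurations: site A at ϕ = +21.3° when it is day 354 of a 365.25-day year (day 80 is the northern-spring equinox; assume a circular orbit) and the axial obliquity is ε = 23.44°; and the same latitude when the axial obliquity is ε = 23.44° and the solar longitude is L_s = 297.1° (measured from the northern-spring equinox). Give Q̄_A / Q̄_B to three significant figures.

— Configuration A (ϕ=+21.3°):
Solar longitude: L_s = 360° × (354 − 80)/365.25 = 270.062°.
sin δ = sin 23.44° × sin 270.062° = -0.39779, so δ = -23.440°.
cos h₀ = −tan(+21.3°) tan(-23.440°) = 0.1690, h₀ = 1.4009 rad.
Bracket: h₀ sin ϕ sin δ + cos ϕ cos δ sin h₀ = 1.4009×0.36325×-0.39779 + 0.93169×0.91748×0.98561 = -0.202426 + 0.842506 = 0.640080.
Q̄ = (S_0/π) × [bracket] = (1361/π) × 0.640080 = 277.30 W/m².
— Configuration B (ϕ=+21.3°):
Solar declination: sin δ = sin ε · sin L_s = sin 23.44° × sin 297.1° = -0.35412, so δ = -20.739°.
cos h₀ = −tan(+21.3°) tan(-20.739°) = 0.1476, h₀ = 1.4226 rad.
Bracket: h₀ sin ϕ sin δ + cos ϕ cos δ sin h₀ = 1.4226×0.36325×-0.35412 + 0.93169×0.93520×0.98904 = -0.182995 + 0.861767 = 0.678772.
Q̄ = (S_0/π) × [bracket] = (1361/π) × 0.678772 = 294.06 W/m².
Ratio Q̄_A / Q̄_B = 277.30 / 294.06 = 0.9430.

Q̄_A / Q̄_B ≈ 0.943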